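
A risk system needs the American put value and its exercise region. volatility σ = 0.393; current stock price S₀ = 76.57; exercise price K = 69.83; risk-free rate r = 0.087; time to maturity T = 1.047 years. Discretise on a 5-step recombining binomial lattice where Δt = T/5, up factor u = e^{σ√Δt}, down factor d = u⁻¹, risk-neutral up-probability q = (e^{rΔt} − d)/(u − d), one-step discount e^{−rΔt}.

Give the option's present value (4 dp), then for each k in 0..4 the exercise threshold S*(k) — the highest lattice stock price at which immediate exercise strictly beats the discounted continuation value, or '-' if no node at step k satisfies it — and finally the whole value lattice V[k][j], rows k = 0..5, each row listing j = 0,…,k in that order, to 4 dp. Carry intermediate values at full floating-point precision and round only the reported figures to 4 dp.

price = 6.6550
boundary = - - - 44.6428 53.4384
tree:
6.6550
10.7812 2.8685
16.8707 5.2279 0.6692
25.1872 9.3643 1.3796 0.0000
32.5352 16.3916 2.8440 0.0000 0.0000
38.6737 25.1872 5.8630 0.0000 0.0000 0.0000

Δt=0.20940, u=1.19702, d=0.83541, q=0.50600, disc=e^(-rΔt)=0.98195
k=5 terminal: V=max(K-S,0) → 38.6737 25.1872 5.8630 0.0000 0.0000 0.0000
k=4: j=0 S=37.2948 intr=32.5352 cont=31.2746 V=32.5352[EX]; j=1 S=53.4384 intr=16.3916 cont=15.1310 V=16.3916[EX]; j=2 S=76.5700 intr=0.0000 cont=2.8440 V=2.8440[hold]; j=3 S=109.7144 intr=0.0000 cont=0.0000 V=0.0000[hold]; j=4 S=157.2059 intr=0.0000 cont=0.0000 V=0.0000[hold]  S*(4)=53.4384
k=3: j=0 S=44.6428 intr=25.1872 cont=23.9266 V=25.1872[EX]; j=1 S=63.9670 intr=5.8630 cont=9.3643 V=9.3643[hold]; j=2 S=91.6561 intr=0.0000 cont=1.3796 V=1.3796[hold]; j=3 S=131.3307 intr=0.0000 cont=0.0000 V=0.0000[hold]  S*(3)=44.6428
k=2: j=0 S=53.4384 intr=16.3916 cont=16.8707 V=16.8707[hold]; j=1 S=76.5700 intr=0.0000 cont=5.2279 V=5.2279[hold]; j=2 S=109.7144 intr=0.0000 cont=0.6692 V=0.6692[hold]  S*(2)=-
k=1: j=0 S=63.9670 intr=5.8630 cont=10.7812 V=10.7812[hold]; j=1 S=91.6561 intr=0.0000 cont=2.8685 V=2.8685[hold]  S*(1)=-
k=0: j=0 S=76.5700 intr=0.0000 cont=6.6550 V=6.6550[hold]  S*(0)=-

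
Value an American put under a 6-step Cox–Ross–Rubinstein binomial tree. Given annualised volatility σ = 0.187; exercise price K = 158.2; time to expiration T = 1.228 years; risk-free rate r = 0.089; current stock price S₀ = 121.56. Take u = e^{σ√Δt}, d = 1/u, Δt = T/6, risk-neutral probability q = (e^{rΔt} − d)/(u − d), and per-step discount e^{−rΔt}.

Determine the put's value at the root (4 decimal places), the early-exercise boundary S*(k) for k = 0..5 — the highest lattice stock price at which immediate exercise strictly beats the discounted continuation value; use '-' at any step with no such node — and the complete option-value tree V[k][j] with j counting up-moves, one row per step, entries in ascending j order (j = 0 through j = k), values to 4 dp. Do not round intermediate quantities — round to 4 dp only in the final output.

Δt=0.20467  u=1.08828  d=0.91888  q=0.58738  discount=0.98195
step 6 (expiry): payoffs max(K−S,0) = 85.0279 71.5383 55.5618 36.6400 14.2299 0.0000 0.0000
step 5: (k=5,j=0): S=79.6318, (K−S)⁺=78.5682, hold=75.7127 ⇒ V=78.5682 exercise | (k=5,j=1): S=94.3122, (K−S)⁺=63.8878, hold=61.0322 ⇒ V=63.8878 exercise | (k=5,j=2): S=111.6991, (K−S)⁺=46.5009, hold=43.6453 ⇒ V=46.5009 exercise | (k=5,j=3): S=132.2914, (K−S)⁺=25.9086, hold=23.0530 ⇒ V=25.9086 exercise | (k=5,j=4): S=156.6799, (K−S)⁺=1.5201, hold=5.7656 ⇒ V=5.7656 continue | (k=5,j=5): S=185.5646, (K−S)⁺=0.0000, hold=0.0000 ⇒ V=0.0000 continue  boundary S*=132.2914
step 4: (k=4,j=0): S=86.6617, (K−S)⁺=71.5383, hold=68.6827 ⇒ V=71.5383 exercise | (k=4,j=1): S=102.6382, (K−S)⁺=55.5618, hold=52.7062 ⇒ V=55.5618 exercise | (k=4,j=2): S=121.5600, (K−S)⁺=36.6400, hold=33.7844 ⇒ V=36.6400 exercise | (k=4,j=3): S=143.9701, (K−S)⁺=14.2299, hold=13.8230 ⇒ V=14.2299 exercise | (k=4,j=4): S=170.5117, (K−S)⁺=0.0000, hold=2.3361 ⇒ V=2.3361 continue  boundary S*=143.9701
step 3: (k=3,j=0): S=94.3122, (K−S)⁺=63.8878, hold=61.0322 ⇒ V=63.8878 exercise | (k=3,j=1): S=111.6991, (K−S)⁺=46.5009, hold=43.6453 ⇒ V=46.5009 exercise | (k=3,j=2): S=132.2914, (K−S)⁺=25.9086, hold=23.0530 ⇒ V=25.9086 exercise | (k=3,j=3): S=156.6799, (K−S)⁺=1.5201, hold=7.1130 ⇒ V=7.1130 continue  boundary S*=132.2914
step 2: (k=2,j=0): S=102.6382, (K−S)⁺=55.5618, hold=52.7062 ⇒ V=55.5618 exercise | (k=2,j=1): S=121.5600, (K−S)⁺=36.6400, hold=33.7844 ⇒ V=36.6400 exercise | (k=2,j=2): S=143.9701, (K−S)⁺=14.2299, hold=14.6001 ⇒ V=14.6001 continue  boundary S*=121.5600
step 1: (k=1,j=0): S=111.6991, (K−S)⁺=46.5009, hold=43.6453 ⇒ V=46.5009 exercise | (k=1,j=1): S=132.2914, (K−S)⁺=25.9086, hold=23.2666 ⇒ V=25.9086 exercise  boundary S*=132.2914
step 0: (k=0,j=0): S=121.5600, (K−S)⁺=36.6400, hold=33.7844 ⇒ V=36.6400 exercise  boundary S*=121.5600

price = 36.6400
boundary = 121.5600 132.2914 121.5600 132.2914 143.9701 132.2914
tree:
36.6400
46.5009 25.9086
55.5618 36.6400 14.6001
63.8878 46.5009 25.9086 7.1130
71.5383 55.5618 36.6400 14.2299 2.3361
78.5682 63.8878 46.5009 25.9086 5.7656 0.0000
85.0279 71.5383 55.5618 36.6400 14.2299 0.0000 0.0000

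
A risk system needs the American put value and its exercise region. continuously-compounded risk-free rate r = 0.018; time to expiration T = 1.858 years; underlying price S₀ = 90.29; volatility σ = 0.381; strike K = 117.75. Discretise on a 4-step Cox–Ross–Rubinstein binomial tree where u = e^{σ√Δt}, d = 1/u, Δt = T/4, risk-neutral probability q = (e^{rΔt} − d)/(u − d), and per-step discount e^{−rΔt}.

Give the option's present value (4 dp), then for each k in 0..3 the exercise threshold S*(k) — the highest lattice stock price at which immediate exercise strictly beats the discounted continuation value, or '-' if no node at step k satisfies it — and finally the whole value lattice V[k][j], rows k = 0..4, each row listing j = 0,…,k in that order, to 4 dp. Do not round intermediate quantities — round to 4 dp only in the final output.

Δt=0.46450, u=1.29650, d=0.77131, q=0.45143, disc=e^(-rΔt)=0.99167
k=4 terminal: V=max(K-S,0) → 85.7941 64.0350 27.4600 0.0000 0.0000
k=3: j=0 S=41.4308 intr=76.3192 cont=75.3388 V=76.3192[EX]; j=1 S=69.6414 intr=48.1086 cont=47.1282 V=48.1086[EX]; j=2 S=117.0609 intr=0.6891 cont=14.9383 V=14.9383[hold]; j=3 S=196.7688 intr=0.0000 cont=0.0000 V=0.0000[hold]  S*(3)=69.6414
k=2: j=0 S=53.7150 intr=64.0350 cont=63.0546 V=64.0350[EX]; j=1 S=90.2900 intr=27.4600 cont=32.8586 V=32.8586[hold]; j=2 S=151.7694 intr=0.0000 cont=8.1264 V=8.1264[hold]  S*(2)=53.7150
k=1: j=0 S=69.6414 intr=48.1086 cont=49.5450 V=49.5450[hold]; j=1 S=117.0609 intr=0.6891 cont=21.5131 V=21.5131[hold]  S*(1)=-
k=0: j=0 S=90.2900 intr=27.4600 cont=36.5833 V=36.5833[hold]  S*(0)=-

price = 36.5833
boundary = - - 53.7150 69.6414
tree:
36.5833
49.5450 21.5131
64.0350 32.8586 8.1264
76.3192 48.1086 14.9383 0.0000
85.7941 64.0350 27.4600 0.0000 0.0000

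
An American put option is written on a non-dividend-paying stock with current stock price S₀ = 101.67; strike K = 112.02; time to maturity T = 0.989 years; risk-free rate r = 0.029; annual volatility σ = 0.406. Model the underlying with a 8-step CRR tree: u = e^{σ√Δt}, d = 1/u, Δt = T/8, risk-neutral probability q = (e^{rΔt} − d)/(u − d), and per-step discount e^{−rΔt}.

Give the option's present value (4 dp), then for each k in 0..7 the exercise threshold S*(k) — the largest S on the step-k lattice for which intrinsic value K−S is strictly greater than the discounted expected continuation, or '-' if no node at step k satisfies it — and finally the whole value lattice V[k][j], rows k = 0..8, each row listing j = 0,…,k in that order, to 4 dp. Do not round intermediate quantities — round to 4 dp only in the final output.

price = 21.5530
boundary = - - - 66.2529 57.4393 66.2529 76.4189 88.1448
tree:
21.5530
28.5957 13.9906
36.7927 19.8203 7.7018
45.7671 27.2265 11.8463 3.2140
54.5807 36.0615 17.7410 5.4700 0.7639
62.2219 45.7671 25.6876 9.1584 1.4655 0.0000
68.8465 54.5807 35.6011 15.0077 2.8118 0.0000 0.0000
74.5899 62.2219 45.7671 23.8752 5.3946 0.0000 0.0000 0.0000
79.5692 68.8465 54.5807 35.6011 10.3500 0.0000 0.0000 0.0000 0.0000

params: Δt=0.12362 u=1.15344 d=0.86697 q=0.47691 e^(-rΔt)=0.99642
t_8 payoffs: 79.5692 68.8465 54.5807 35.6011 10.3500 0.0000 0.0000 0.0000 0.0000
t_7: node(7,0) S=37.4301 payoff=74.5899 vs cont=74.1890 → 74.5899 [stop]  node(7,1) S=49.7981 payoff=62.2219 vs cont=61.8210 → 62.2219 [stop]  node(7,2) S=66.2529 payoff=45.7671 vs cont=45.3662 → 45.7671 [stop]  node(7,3) S=88.1448 payoff=23.8752 vs cont=23.4743 → 23.8752 [stop]  node(7,4) S=117.2705 payoff=0.0000 vs cont=5.3946 → 5.3946 [wait]  node(7,5) S=156.0202 payoff=0.0000 vs cont=0.0000 → 0.0000 [wait]  node(7,6) S=207.5739 payoff=0.0000 vs cont=0.0000 → 0.0000 [wait]  node(7,7) S=276.1625 payoff=0.0000 vs cont=0.0000 → 0.0000 [wait]  ⇒ S*(7)=88.1448
t_6: node(6,0) S=43.1735 payoff=68.8465 vs cont=68.4456 → 68.8465 [stop]  node(6,1) S=57.4393 payoff=54.5807 vs cont=54.1798 → 54.5807 [stop]  node(6,2) S=76.4189 payoff=35.6011 vs cont=35.2002 → 35.6011 [stop]  node(6,3) S=101.6700 payoff=10.3500 vs cont=15.0077 → 15.0077 [wait]  node(6,4) S=135.2648 payoff=0.0000 vs cont=2.8118 → 2.8118 [wait]  node(6,5) S=179.9603 payoff=0.0000 vs cont=0.0000 → 0.0000 [wait]  node(6,6) S=239.4245 payoff=0.0000 vs cont=0.0000 → 0.0000 [wait]  ⇒ S*(6)=76.4189
t_5: node(5,0) S=49.7981 payoff=62.2219 vs cont=61.8210 → 62.2219 [stop]  node(5,1) S=66.2529 payoff=45.7671 vs cont=45.3662 → 45.7671 [stop]  node(5,2) S=88.1448 payoff=23.8752 vs cont=25.6876 → 25.6876 [wait]  node(5,3) S=117.2705 payoff=0.0000 vs cont=9.1584 → 9.1584 [wait]  node(5,4) S=156.0202 payoff=0.0000 vs cont=1.4655 → 1.4655 [wait]  node(5,5) S=207.5739 payoff=0.0000 vs cont=0.0000 → 0.0000 [wait]  ⇒ S*(5)=66.2529
t_4: node(4,0) S=57.4393 payoff=54.5807 vs cont=54.1798 → 54.5807 [stop]  node(4,1) S=76.4189 payoff=35.6011 vs cont=36.0615 → 36.0615 [wait]  node(4,2) S=101.6700 payoff=10.3500 vs cont=17.7410 → 17.7410 [wait]  node(4,3) S=135.2648 payoff=0.0000 vs cont=5.4700 → 5.4700 [wait]  node(4,4) S=179.9603 payoff=0.0000 vs cont=0.7639 → 0.7639 [wait]  ⇒ S*(4)=57.4393
t_3: node(3,0) S=66.2529 payoff=45.7671 vs cont=45.5850 → 45.7671 [stop]  node(3,1) S=88.1448 payoff=23.8752 vs cont=27.2265 → 27.2265 [wait]  node(3,2) S=117.2705 payoff=0.0000 vs cont=11.8463 → 11.8463 [wait]  node(3,3) S=156.0202 payoff=0.0000 vs cont=3.2140 → 3.2140 [wait]  ⇒ S*(3)=66.2529
t_2: node(2,0) S=76.4189 payoff=35.6011 vs cont=36.7927 → 36.7927 [wait]  node(2,1) S=101.6700 payoff=10.3500 vs cont=19.8203 → 19.8203 [wait]  node(2,2) S=135.2648 payoff=0.0000 vs cont=7.7018 → 7.7018 [wait]  ⇒ S*(2)=-
t_1: node(1,0) S=88.1448 payoff=23.8752 vs cont=28.5957 → 28.5957 [wait]  node(1,1) S=117.2705 payoff=0.0000 vs cont=13.9906 → 13.9906 [wait]  ⇒ S*(1)=-
t_0: node(0,0) S=101.6700 payoff=10.3500 vs cont=21.5530 → 21.5530 [wait]  ⇒ S*(0)=-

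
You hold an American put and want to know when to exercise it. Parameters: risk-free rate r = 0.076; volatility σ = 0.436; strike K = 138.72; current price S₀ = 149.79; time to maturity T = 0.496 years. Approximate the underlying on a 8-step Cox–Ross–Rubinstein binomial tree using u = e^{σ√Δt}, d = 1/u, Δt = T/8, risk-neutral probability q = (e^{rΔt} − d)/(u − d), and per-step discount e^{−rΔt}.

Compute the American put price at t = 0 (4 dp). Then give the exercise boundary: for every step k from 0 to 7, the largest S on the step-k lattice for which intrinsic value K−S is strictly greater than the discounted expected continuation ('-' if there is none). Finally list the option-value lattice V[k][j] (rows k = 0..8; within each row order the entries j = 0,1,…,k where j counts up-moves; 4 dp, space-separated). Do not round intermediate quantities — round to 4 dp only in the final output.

Δt=0.06200  u=1.11468  d=0.89712  q=0.49460  discount=0.99530
step 8 (expiry): payoffs max(K−S,0) = 75.8714 60.6305 41.6937 18.1648 0.0000 0.0000 0.0000 0.0000 0.0000
step 7: (k=7,j=0): S=70.0558, (K−S)⁺=68.6642, hold=68.0121 ⇒ V=68.6642 exercise | (k=7,j=1): S=87.0444, (K−S)⁺=51.6756, hold=51.0235 ⇒ V=51.6756 exercise | (k=7,j=2): S=108.1528, (K−S)⁺=30.5672, hold=29.9151 ⇒ V=30.5672 exercise | (k=7,j=3): S=134.3799, (K−S)⁺=4.3401, hold=9.1374 ⇒ V=9.1374 continue | (k=7,j=4): S=166.9672, (K−S)⁺=0.0000, hold=0.0000 ⇒ V=0.0000 continue | (k=7,j=5): S=207.4569, (K−S)⁺=0.0000, hold=0.0000 ⇒ V=0.0000 continue | (k=7,j=6): S=257.7654, (K−S)⁺=0.0000, hold=0.0000 ⇒ V=0.0000 continue | (k=7,j=7): S=320.2738, (K−S)⁺=0.0000, hold=0.0000 ⇒ V=0.0000 continue  boundary S*=108.1528
step 6: (k=6,j=0): S=78.0895, (K−S)⁺=60.6305, hold=59.9784 ⇒ V=60.6305 exercise | (k=6,j=1): S=97.0263, (K−S)⁺=41.6937, hold=41.0416 ⇒ V=41.6937 exercise | (k=6,j=2): S=120.5552, (K−S)⁺=18.1648, hold=19.8742 ⇒ V=19.8742 continue | (k=6,j=3): S=149.7900, (K−S)⁺=0.0000, hold=4.5964 ⇒ V=4.5964 continue | (k=6,j=4): S=186.1142, (K−S)⁺=0.0000, hold=0.0000 ⇒ V=0.0000 continue | (k=6,j=5): S=231.2471, (K−S)⁺=0.0000, hold=0.0000 ⇒ V=0.0000 continue | (k=6,j=6): S=287.3247, (K−S)⁺=0.0000, hold=0.0000 ⇒ V=0.0000 continue  boundary S*=97.0263
step 5: (k=5,j=0): S=87.0444, (K−S)⁺=51.6756, hold=51.0235 ⇒ V=51.6756 exercise | (k=5,j=1): S=108.1528, (K−S)⁺=30.5672, hold=30.7566 ⇒ V=30.7566 continue | (k=5,j=2): S=134.3799, (K−S)⁺=4.3401, hold=12.2600 ⇒ V=12.2600 continue | (k=5,j=3): S=166.9672, (K−S)⁺=0.0000, hold=2.3121 ⇒ V=2.3121 continue | (k=5,j=4): S=207.4569, (K−S)⁺=0.0000, hold=0.0000 ⇒ V=0.0000 continue | (k=5,j=5): S=257.7654, (K−S)⁺=0.0000, hold=0.0000 ⇒ V=0.0000 continue  boundary S*=87.0444
step 4: (k=4,j=0): S=97.0263, (K−S)⁺=41.6937, hold=41.1349 ⇒ V=41.6937 exercise | (k=4,j=1): S=120.5552, (K−S)⁺=18.1648, hold=21.5067 ⇒ V=21.5067 continue | (k=4,j=2): S=149.7900, (K−S)⁺=0.0000, hold=7.3053 ⇒ V=7.3053 continue | (k=4,j=3): S=186.1142, (K−S)⁺=0.0000, hold=1.1631 ⇒ V=1.1631 continue | (k=4,j=4): S=231.2471, (K−S)⁺=0.0000, hold=0.0000 ⇒ V=0.0000 continue  boundary S*=97.0263
step 3: (k=3,j=0): S=108.1528, (K−S)⁺=30.5672, hold=31.5602 ⇒ V=31.5602 continue | (k=3,j=1): S=134.3799, (K−S)⁺=4.3401, hold=14.4146 ⇒ V=14.4146 continue | (k=3,j=2): S=166.9672, (K−S)⁺=0.0000, hold=4.2473 ⇒ V=4.2473 continue | (k=3,j=3): S=207.4569, (K−S)⁺=0.0000, hold=0.5850 ⇒ V=0.5850 continue  boundary S*=-
step 2: (k=2,j=0): S=120.5552, (K−S)⁺=18.1648, hold=22.9716 ⇒ V=22.9716 continue | (k=2,j=1): S=149.7900, (K−S)⁺=0.0000, hold=9.3418 ⇒ V=9.3418 continue | (k=2,j=2): S=186.1142, (K−S)⁺=0.0000, hold=2.4245 ⇒ V=2.4245 continue  boundary S*=-
step 1: (k=1,j=0): S=134.3799, (K−S)⁺=4.3401, hold=16.1540 ⇒ V=16.1540 continue | (k=1,j=1): S=166.9672, (K−S)⁺=0.0000, hold=5.8927 ⇒ V=5.8927 continue  boundary S*=-
step 0: (k=0,j=0): S=149.7900, (K−S)⁺=0.0000, hold=11.0267 ⇒ V=11.0267 continue  boundary S*=-

price = 11.0267
boundary = - - - - 97.0263 87.0444 97.0263 108.1528
tree:
11.0267
16.1540 5.8927
22.9716 9.3418 2.4245
31.5602 14.4146 4.2473 0.5850
41.6937 21.5067 7.3053 1.1631 0.0000
51.6756 30.7566 12.2600 2.3121 0.0000 0.0000
60.6305 41.6937 19.8742 4.5964 0.0000 0.0000 0.0000
68.6642 51.6756 30.5672 9.1374 0.0000 0.0000 0.0000 0.0000
75.8714 60.6305 41.6937 18.1648 0.0000 0.0000 0.0000 0.0000 0.0000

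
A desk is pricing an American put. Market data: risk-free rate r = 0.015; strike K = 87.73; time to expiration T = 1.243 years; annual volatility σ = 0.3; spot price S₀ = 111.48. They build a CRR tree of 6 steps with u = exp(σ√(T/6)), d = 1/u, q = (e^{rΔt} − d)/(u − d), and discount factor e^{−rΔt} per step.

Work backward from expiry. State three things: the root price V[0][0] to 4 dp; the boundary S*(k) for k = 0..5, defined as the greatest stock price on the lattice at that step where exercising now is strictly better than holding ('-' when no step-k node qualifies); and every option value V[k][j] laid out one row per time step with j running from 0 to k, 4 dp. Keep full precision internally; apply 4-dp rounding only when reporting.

Δt=0.20717, u=1.14631, d=0.87237, q=0.47728, disc=e^(-rΔt)=0.99690
k=6 terminal: V=max(K-S,0) → 38.5953 23.1659 2.8913 0.0000 0.0000 0.0000 0.0000
k=5: j=0 S=56.3235 intr=31.4065 cont=31.1343 V=31.4065[EX]; j=1 S=74.0104 intr=13.7196 cont=13.4474 V=13.7196[EX]; j=2 S=97.2513 intr=0.0000 cont=1.5067 V=1.5067[hold]; j=3 S=127.7905 intr=0.0000 cont=0.0000 V=0.0000[hold]; j=4 S=167.9196 intr=0.0000 cont=0.0000 V=0.0000[hold]; j=5 S=220.6502 intr=0.0000 cont=0.0000 V=0.0000[hold]  S*(5)=74.0104
k=4: j=0 S=64.5641 intr=23.1659 cont=22.8937 V=23.1659[EX]; j=1 S=84.8387 intr=2.8913 cont=7.8662 V=7.8662[hold]; j=2 S=111.4800 intr=0.0000 cont=0.7851 V=0.7851[hold]; j=3 S=146.4873 intr=0.0000 cont=0.0000 V=0.0000[hold]; j=4 S=192.4876 intr=0.0000 cont=0.0000 V=0.0000[hold]  S*(4)=64.5641
k=3: j=0 S=74.0104 intr=13.7196 cont=15.8145 V=15.8145[hold]; j=1 S=97.2513 intr=0.0000 cont=4.4726 V=4.4726[hold]; j=2 S=127.7905 intr=0.0000 cont=0.4091 V=0.4091[hold]; j=3 S=167.9196 intr=0.0000 cont=0.0000 V=0.0000[hold]  S*(3)=-
k=2: j=0 S=84.8387 intr=2.8913 cont=10.3690 V=10.3690[hold]; j=1 S=111.4800 intr=0.0000 cont=2.5253 V=2.5253[hold]; j=2 S=146.4873 intr=0.0000 cont=0.2132 V=0.2132[hold]  S*(2)=-
k=1: j=0 S=97.2513 intr=0.0000 cont=6.6048 V=6.6048[hold]; j=1 S=127.7905 intr=0.0000 cont=1.4174 V=1.4174[hold]  S*(1)=-
k=0: j=0 S=111.4800 intr=0.0000 cont=4.1162 V=4.1162[hold]  S*(0)=-

price = 4.1162
boundary = - - - - 64.5641 74.0104
tree:
4.1162
6.6048 1.4174
10.3690 2.5253 0.2132
15.8145 4.4726 0.4091 0.0000
23.1659 7.8662 0.7851 0.0000 0.0000
31.4065 13.7196 1.5067 0.0000 0.0000 0.0000
38.5953 23.1659 2.8913 0.0000 0.0000 0.0000 0.0000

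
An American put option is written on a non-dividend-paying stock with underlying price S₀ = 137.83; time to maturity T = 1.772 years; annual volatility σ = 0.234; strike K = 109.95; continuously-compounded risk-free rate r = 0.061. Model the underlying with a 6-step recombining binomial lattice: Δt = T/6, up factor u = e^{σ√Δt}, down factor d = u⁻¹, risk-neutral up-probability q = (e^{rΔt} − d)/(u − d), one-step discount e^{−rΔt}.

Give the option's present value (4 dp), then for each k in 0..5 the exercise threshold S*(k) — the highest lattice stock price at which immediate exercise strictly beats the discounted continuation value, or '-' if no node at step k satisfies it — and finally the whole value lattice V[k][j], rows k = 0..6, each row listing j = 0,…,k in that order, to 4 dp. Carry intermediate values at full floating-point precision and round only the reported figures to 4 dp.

Δt=0.29533, u=1.13561, d=0.88059, q=0.53953, disc=e^(-rΔt)=0.98215
k=6 terminal: V=max(K-S,0) → 45.6845 27.0731 3.0720 0.0000 0.0000 0.0000 0.0000
k=5: j=0 S=72.9803 intr=36.9697 cont=35.0067 V=36.9697[EX]; j=1 S=94.1154 intr=15.8346 cont=13.8715 V=15.8346[EX]; j=2 S=121.3713 intr=0.0000 cont=1.3893 V=1.3893[hold]; j=3 S=156.5206 intr=0.0000 cont=0.0000 V=0.0000[hold]; j=4 S=201.8490 intr=0.0000 cont=0.0000 V=0.0000[hold]; j=5 S=260.3046 intr=0.0000 cont=0.0000 V=0.0000[hold]  S*(5)=94.1154
k=4: j=0 S=82.8769 intr=27.0731 cont=25.1101 V=27.0731[EX]; j=1 S=106.8780 intr=3.0720 cont=7.8973 V=7.8973[hold]; j=2 S=137.8300 intr=0.0000 cont=0.6283 V=0.6283[hold]; j=3 S=177.7457 intr=0.0000 cont=0.0000 V=0.0000[hold]; j=4 S=229.2209 intr=0.0000 cont=0.0000 V=0.0000[hold]  S*(4)=82.8769
k=3: j=0 S=94.1154 intr=15.8346 cont=16.4285 V=16.4285[hold]; j=1 S=121.3713 intr=0.0000 cont=3.9044 V=3.9044[hold]; j=2 S=156.5206 intr=0.0000 cont=0.2841 V=0.2841[hold]; j=3 S=201.8490 intr=0.0000 cont=0.0000 V=0.0000[hold]  S*(3)=-
k=2: j=0 S=106.8780 intr=3.0720 cont=9.4986 V=9.4986[hold]; j=1 S=137.8300 intr=0.0000 cont=1.9163 V=1.9163[hold]; j=2 S=177.7457 intr=0.0000 cont=0.1285 V=0.1285[hold]  S*(2)=-
k=1: j=0 S=121.3713 intr=0.0000 cont=5.3112 V=5.3112[hold]; j=1 S=156.5206 intr=0.0000 cont=0.9347 V=0.9347[hold]  S*(1)=-
k=0: j=0 S=137.8300 intr=0.0000 cont=2.8973 V=2.8973[hold]  S*(0)=-

price = 2.8973
boundary = - - - - 82.8769 94.1154
tree:
2.8973
5.3112 0.9347
9.4986 1.9163 0.1285
16.4285 3.9044 0.2841 0.0000
27.0731 7.8973 0.6283 0.0000 0.0000
36.9697 15.8346 1.3893 0.0000 0.0000 0.0000
45.6845 27.0731 3.0720 0.0000 0.0000 0.0000 0.0000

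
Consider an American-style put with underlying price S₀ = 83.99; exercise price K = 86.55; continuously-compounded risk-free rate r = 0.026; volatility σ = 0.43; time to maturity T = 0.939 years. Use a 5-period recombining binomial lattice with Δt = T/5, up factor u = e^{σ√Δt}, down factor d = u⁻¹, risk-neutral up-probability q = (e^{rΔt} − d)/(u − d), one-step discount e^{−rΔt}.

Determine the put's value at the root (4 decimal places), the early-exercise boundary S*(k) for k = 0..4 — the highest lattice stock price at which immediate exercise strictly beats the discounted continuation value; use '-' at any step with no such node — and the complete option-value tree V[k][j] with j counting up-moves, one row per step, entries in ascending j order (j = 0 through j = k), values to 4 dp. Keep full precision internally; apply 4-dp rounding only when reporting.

price = 14.9965
boundary = - - - 48.0223 57.8590
tree:
14.9965
21.4306 7.7987
29.4489 12.4895 2.5183
38.5277 19.3794 4.7444 0.0000
46.6921 28.6910 8.9382 0.0000 0.0000
53.4684 38.5277 16.8393 0.0000 0.0000 0.0000

Δt=0.18780, u=1.20484, d=0.82999, q=0.46661, disc=e^(-rΔt)=0.99513
k=5 terminal: V=max(K-S,0) → 53.4684 38.5277 16.8393 0.0000 0.0000 0.0000
k=4: j=0 S=39.8579 intr=46.6921 cont=46.2705 V=46.6921[EX]; j=1 S=57.8590 intr=28.6910 cont=28.2694 V=28.6910[EX]; j=2 S=83.9900 intr=2.5600 cont=8.9382 V=8.9382[hold]; j=3 S=121.9226 intr=0.0000 cont=0.0000 V=0.0000[hold]; j=4 S=176.9868 intr=0.0000 cont=0.0000 V=0.0000[hold]  S*(4)=57.8590
k=3: j=0 S=48.0223 intr=38.5277 cont=38.1062 V=38.5277[EX]; j=1 S=69.7107 intr=16.8393 cont=19.3794 V=19.3794[hold]; j=2 S=101.1943 intr=0.0000 cont=4.7444 V=4.7444[hold]; j=3 S=146.8969 intr=0.0000 cont=0.0000 V=0.0000[hold]  S*(3)=48.0223
k=2: j=0 S=57.8590 intr=28.6910 cont=29.4489 V=29.4489[hold]; j=1 S=83.9900 intr=2.5600 cont=12.4895 V=12.4895[hold]; j=2 S=121.9226 intr=0.0000 cont=2.5183 V=2.5183[hold]  S*(2)=-
k=1: j=0 S=69.7107 intr=16.8393 cont=21.4306 V=21.4306[hold]; j=1 S=101.1943 intr=0.0000 cont=7.7987 V=7.7987[hold]  S*(1)=-
k=0: j=0 S=83.9900 intr=2.5600 cont=14.9965 V=14.9965[hold]  S*(0)=-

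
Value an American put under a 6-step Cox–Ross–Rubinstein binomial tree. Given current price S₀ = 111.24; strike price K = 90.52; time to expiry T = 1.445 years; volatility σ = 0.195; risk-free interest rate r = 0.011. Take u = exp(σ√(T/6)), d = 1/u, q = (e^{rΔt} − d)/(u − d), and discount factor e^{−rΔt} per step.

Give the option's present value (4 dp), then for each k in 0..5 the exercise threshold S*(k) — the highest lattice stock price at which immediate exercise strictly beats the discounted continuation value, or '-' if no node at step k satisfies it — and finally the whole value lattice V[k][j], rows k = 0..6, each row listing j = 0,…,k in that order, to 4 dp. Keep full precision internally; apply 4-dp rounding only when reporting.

Δt=0.24083  u=1.10042  d=0.90874  q=0.48993  discount=0.99735
step 6 (expiry): payoffs max(K−S,0) = 27.8730 14.6587 0.0000 0.0000 0.0000 0.0000 0.0000
step 5: (k=5,j=0): S=68.9382, (K−S)⁺=21.5818, hold=21.3423 ⇒ V=21.5818 exercise | (k=5,j=1): S=83.4796, (K−S)⁺=7.0404, hold=7.4571 ⇒ V=7.4571 continue | (k=5,j=2): S=101.0883, (K−S)⁺=0.0000, hold=0.0000 ⇒ V=0.0000 continue | (k=5,j=3): S=122.4112, (K−S)⁺=0.0000, hold=0.0000 ⇒ V=0.0000 continue | (k=5,j=4): S=148.2318, (K−S)⁺=0.0000, hold=0.0000 ⇒ V=0.0000 continue | (k=5,j=5): S=179.4989, (K−S)⁺=0.0000, hold=0.0000 ⇒ V=0.0000 continue  boundary S*=68.9382
step 4: (k=4,j=0): S=75.8613, (K−S)⁺=14.6587, hold=14.6228 ⇒ V=14.6587 exercise | (k=4,j=1): S=91.8630, (K−S)⁺=0.0000, hold=3.7936 ⇒ V=3.7936 continue | (k=4,j=2): S=111.2400, (K−S)⁺=0.0000, hold=0.0000 ⇒ V=0.0000 continue | (k=4,j=3): S=134.7043, (K−S)⁺=0.0000, hold=0.0000 ⇒ V=0.0000 continue | (k=4,j=4): S=163.1179, (K−S)⁺=0.0000, hold=0.0000 ⇒ V=0.0000 continue  boundary S*=75.8613
step 3: (k=3,j=0): S=83.4796, (K−S)⁺=7.0404, hold=9.3108 ⇒ V=9.3108 continue | (k=3,j=1): S=101.0883, (K−S)⁺=0.0000, hold=1.9299 ⇒ V=1.9299 continue | (k=3,j=2): S=122.4112, (K−S)⁺=0.0000, hold=0.0000 ⇒ V=0.0000 continue | (k=3,j=3): S=148.2318, (K−S)⁺=0.0000, hold=0.0000 ⇒ V=0.0000 continue  boundary S*=-
step 2: (k=2,j=0): S=91.8630, (K−S)⁺=0.0000, hold=5.6796 ⇒ V=5.6796 continue | (k=2,j=1): S=111.2400, (K−S)⁺=0.0000, hold=0.9818 ⇒ V=0.9818 continue | (k=2,j=2): S=134.7043, (K−S)⁺=0.0000, hold=0.0000 ⇒ V=0.0000 continue  boundary S*=-
step 1: (k=1,j=0): S=101.0883, (K−S)⁺=0.0000, hold=3.3690 ⇒ V=3.3690 continue | (k=1,j=1): S=122.4112, (K−S)⁺=0.0000, hold=0.4994 ⇒ V=0.4994 continue  boundary S*=-
step 0: (k=0,j=0): S=111.2400, (K−S)⁺=0.0000, hold=1.9579 ⇒ V=1.9579 continue  boundary S*=-

price = 1.9579
boundary = - - - - 75.8613 68.9382
tree:
1.9579
3.3690 0.4994
5.6796 0.9818 0.0000
9.3108 1.9299 0.0000 0.0000
14.6587 3.7936 0.0000 0.0000 0.0000
21.5818 7.4571 0.0000 0.0000 0.0000 0.0000
27.8730 14.6587 0.0000 0.0000 0.0000 0.0000 0.0000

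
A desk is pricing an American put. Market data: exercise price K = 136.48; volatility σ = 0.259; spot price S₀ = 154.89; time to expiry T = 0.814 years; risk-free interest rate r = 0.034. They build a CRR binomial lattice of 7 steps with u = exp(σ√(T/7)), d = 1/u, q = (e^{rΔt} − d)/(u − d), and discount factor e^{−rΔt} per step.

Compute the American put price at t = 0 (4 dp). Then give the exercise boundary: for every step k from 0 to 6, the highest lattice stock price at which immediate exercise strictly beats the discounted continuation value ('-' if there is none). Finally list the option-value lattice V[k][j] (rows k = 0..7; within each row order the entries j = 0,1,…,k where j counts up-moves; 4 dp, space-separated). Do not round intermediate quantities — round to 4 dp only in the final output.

price = 5.2576
boundary = - - - - 108.7914 99.5949 108.7914
tree:
5.2576
8.3731 2.1880
12.9617 3.8568 0.5388
19.3693 6.6653 1.0825 0.0000
27.6886 11.2144 2.1750 0.0000 0.0000
36.8851 18.1565 4.3702 0.0000 0.0000 0.0000
45.3041 27.6886 8.7809 0.0000 0.0000 0.0000 0.0000
53.0115 36.8851 17.6430 0.0000 0.0000 0.0000 0.0000 0.0000

Δt=0.11629  u=1.09234  d=0.91547  q=0.50033  discount=0.99605
step 7 (expiry): payoffs max(K−S,0) = 53.0115 36.8851 17.6430 0.0000 0.0000 0.0000 0.0000 0.0000
step 6: (k=6,j=0): S=91.1759, (K−S)⁺=45.3041, hold=44.7656 ⇒ V=45.3041 exercise | (k=6,j=1): S=108.7914, (K−S)⁺=27.6886, hold=27.1501 ⇒ V=27.6886 exercise | (k=6,j=2): S=129.8102, (K−S)⁺=6.6698, hold=8.7809 ⇒ V=8.7809 continue | (k=6,j=3): S=154.8900, (K−S)⁺=0.0000, hold=0.0000 ⇒ V=0.0000 continue | (k=6,j=4): S=184.8153, (K−S)⁺=0.0000, hold=0.0000 ⇒ V=0.0000 continue | (k=6,j=5): S=220.5222, (K−S)⁺=0.0000, hold=0.0000 ⇒ V=0.0000 continue | (k=6,j=6): S=263.1278, (K−S)⁺=0.0000, hold=0.0000 ⇒ V=0.0000 continue  boundary S*=108.7914
step 5: (k=5,j=0): S=99.5949, (K−S)⁺=36.8851, hold=36.3465 ⇒ V=36.8851 exercise | (k=5,j=1): S=118.8370, (K−S)⁺=17.6430, hold=18.1565 ⇒ V=18.1565 continue | (k=5,j=2): S=141.7967, (K−S)⁺=0.0000, hold=4.3702 ⇒ V=4.3702 continue | (k=5,j=3): S=169.1923, (K−S)⁺=0.0000, hold=0.0000 ⇒ V=0.0000 continue | (k=5,j=4): S=201.8808, (K−S)⁺=0.0000, hold=0.0000 ⇒ V=0.0000 continue | (k=5,j=5): S=240.8849, (K−S)⁺=0.0000, hold=0.0000 ⇒ V=0.0000 continue  boundary S*=99.5949
step 4: (k=4,j=0): S=108.7914, (K−S)⁺=27.6886, hold=27.4060 ⇒ V=27.6886 exercise | (k=4,j=1): S=129.8102, (K−S)⁺=6.6698, hold=11.2144 ⇒ V=11.2144 continue | (k=4,j=2): S=154.8900, (K−S)⁺=0.0000, hold=2.1750 ⇒ V=2.1750 continue | (k=4,j=3): S=184.8153, (K−S)⁺=0.0000, hold=0.0000 ⇒ V=0.0000 continue | (k=4,j=4): S=220.5222, (K−S)⁺=0.0000, hold=0.0000 ⇒ V=0.0000 continue  boundary S*=108.7914
step 3: (k=3,j=0): S=118.8370, (K−S)⁺=17.6430, hold=19.3693 ⇒ V=19.3693 continue | (k=3,j=1): S=141.7967, (K−S)⁺=0.0000, hold=6.6653 ⇒ V=6.6653 continue | (k=3,j=2): S=169.1923, (K−S)⁺=0.0000, hold=1.0825 ⇒ V=1.0825 continue | (k=3,j=3): S=201.8808, (K−S)⁺=0.0000, hold=0.0000 ⇒ V=0.0000 continue  boundary S*=-
step 2: (k=2,j=0): S=129.8102, (K−S)⁺=6.6698, hold=12.9617 ⇒ V=12.9617 continue | (k=2,j=1): S=154.8900, (K−S)⁺=0.0000, hold=3.8568 ⇒ V=3.8568 continue | (k=2,j=2): S=184.8153, (K−S)⁺=0.0000, hold=0.5388 ⇒ V=0.5388 continue  boundary S*=-
step 1: (k=1,j=0): S=141.7967, (K−S)⁺=0.0000, hold=8.3731 ⇒ V=8.3731 continue | (k=1,j=1): S=169.1923, (K−S)⁺=0.0000, hold=2.1880 ⇒ V=2.1880 continue  boundary S*=-
step 0: (k=0,j=0): S=154.8900, (K−S)⁺=0.0000, hold=5.2576 ⇒ V=5.2576 continue  boundary S*=-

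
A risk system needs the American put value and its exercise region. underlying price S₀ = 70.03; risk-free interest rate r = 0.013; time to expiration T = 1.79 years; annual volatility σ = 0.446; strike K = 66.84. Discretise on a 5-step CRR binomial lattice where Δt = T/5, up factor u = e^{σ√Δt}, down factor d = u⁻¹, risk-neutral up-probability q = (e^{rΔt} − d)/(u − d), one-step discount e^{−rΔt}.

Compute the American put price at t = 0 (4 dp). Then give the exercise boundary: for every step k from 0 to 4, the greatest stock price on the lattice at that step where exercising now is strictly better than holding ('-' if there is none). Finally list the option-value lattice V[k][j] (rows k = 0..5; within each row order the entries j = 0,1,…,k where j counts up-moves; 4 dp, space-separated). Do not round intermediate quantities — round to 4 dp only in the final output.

Δt=0.35800  u=1.30585  d=0.76578  q=0.44232  discount=0.99536
step 5 (expiry): payoffs max(K−S,0) = 48.3977 35.3913 13.2122 0.0000 0.0000 0.0000
step 4: (k=4,j=0): S=24.0829, (K−S)⁺=42.7571, hold=42.4468 ⇒ V=42.7571 exercise | (k=4,j=1): S=41.0673, (K−S)⁺=25.7727, hold=25.4623 ⇒ V=25.7727 exercise | (k=4,j=2): S=70.0300, (K−S)⁺=0.0000, hold=7.3340 ⇒ V=7.3340 continue | (k=4,j=3): S=119.4186, (K−S)⁺=0.0000, hold=0.0000 ⇒ V=0.0000 continue | (k=4,j=4): S=203.6385, (K−S)⁺=0.0000, hold=0.0000 ⇒ V=0.0000 continue  boundary S*=41.0673
step 3: (k=3,j=0): S=31.4487, (K−S)⁺=35.3913, hold=35.0810 ⇒ V=35.3913 exercise | (k=3,j=1): S=53.6278, (K−S)⁺=13.2122, hold=17.5351 ⇒ V=17.5351 continue | (k=3,j=2): S=91.4488, (K−S)⁺=0.0000, hold=4.0711 ⇒ V=4.0711 continue | (k=3,j=3): S=155.9430, (K−S)⁺=0.0000, hold=0.0000 ⇒ V=0.0000 continue  boundary S*=31.4487
step 2: (k=2,j=0): S=41.0673, (K−S)⁺=25.7727, hold=27.3656 ⇒ V=27.3656 continue | (k=2,j=1): S=70.0300, (K−S)⁺=0.0000, hold=11.5260 ⇒ V=11.5260 continue | (k=2,j=2): S=119.4186, (K−S)⁺=0.0000, hold=2.2598 ⇒ V=2.2598 continue  boundary S*=-
step 1: (k=1,j=0): S=53.6278, (K−S)⁺=13.2122, hold=20.2649 ⇒ V=20.2649 continue | (k=1,j=1): S=91.4488, (K−S)⁺=0.0000, hold=7.3929 ⇒ V=7.3929 continue  boundary S*=-
step 0: (k=0,j=0): S=70.0300, (K−S)⁺=0.0000, hold=14.5038 ⇒ V=14.5038 continue  boundary S*=-

price = 14.5038
boundary = - - - 31.4487 41.0673
tree:
14.5038
20.2649 7.3929
27.3656 11.5260 2.2598
35.3913 17.5351 4.0711 0.0000
42.7571 25.7727 7.3340 0.0000 0.0000
48.3977 35.3913 13.2122 0.0000 0.0000 0.0000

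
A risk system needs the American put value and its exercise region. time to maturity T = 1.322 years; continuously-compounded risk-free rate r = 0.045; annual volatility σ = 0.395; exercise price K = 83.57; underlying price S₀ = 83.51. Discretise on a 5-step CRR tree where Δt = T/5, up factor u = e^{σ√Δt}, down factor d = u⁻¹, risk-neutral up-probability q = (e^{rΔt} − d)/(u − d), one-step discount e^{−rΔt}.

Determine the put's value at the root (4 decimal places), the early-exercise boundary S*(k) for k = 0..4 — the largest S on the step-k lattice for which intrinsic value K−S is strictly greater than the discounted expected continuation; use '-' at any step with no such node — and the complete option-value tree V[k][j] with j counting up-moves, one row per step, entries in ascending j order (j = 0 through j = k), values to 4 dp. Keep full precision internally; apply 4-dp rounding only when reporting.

Δt=0.26440, u=1.22521, d=0.81619, q=0.47866, disc=e^(-rΔt)=0.98817
k=5 terminal: V=max(K-S,0) → 53.3222 38.1641 15.4100 0.0000 0.0000 0.0000
k=4: j=0 S=37.0598 intr=46.5102 cont=45.5218 V=46.5102[EX]; j=1 S=55.6315 intr=27.9385 cont=26.9501 V=27.9385[EX]; j=2 S=83.5100 intr=0.0600 cont=7.9388 V=7.9388[hold]; j=3 S=125.3592 intr=0.0000 cont=0.0000 V=0.0000[hold]; j=4 S=188.1802 intr=0.0000 cont=0.0000 V=0.0000[hold]  S*(4)=55.6315
k=3: j=0 S=45.4059 intr=38.1641 cont=37.1757 V=38.1641[EX]; j=1 S=68.1600 intr=15.4100 cont=18.1482 V=18.1482[hold]; j=2 S=102.3169 intr=0.0000 cont=4.0899 V=4.0899[hold]; j=3 S=153.5907 intr=0.0000 cont=0.0000 V=0.0000[hold]  S*(3)=45.4059
k=2: j=0 S=55.6315 intr=27.9385 cont=28.2453 V=28.2453[hold]; j=1 S=83.5100 intr=0.0600 cont=11.2840 V=11.2840[hold]; j=2 S=125.3592 intr=0.0000 cont=2.1070 V=2.1070[hold]  S*(2)=-
k=1: j=0 S=68.1600 intr=15.4100 cont=19.8885 V=19.8885[hold]; j=1 S=102.3169 intr=0.0000 cont=6.8098 V=6.8098[hold]  S*(1)=-
k=0: j=0 S=83.5100 intr=0.0600 cont=13.4671 V=13.4671[hold]  S*(0)=-

price = 13.4671
boundary = - - - 45.4059 55.6315
tree:
13.4671
19.8885 6.8098
28.2453 11.2840 2.1070
38.1641 18.1482 4.0899 0.0000
46.5102 27.9385 7.9388 0.0000 0.0000
53.3222 38.1641 15.4100 0.0000 0.0000 0.0000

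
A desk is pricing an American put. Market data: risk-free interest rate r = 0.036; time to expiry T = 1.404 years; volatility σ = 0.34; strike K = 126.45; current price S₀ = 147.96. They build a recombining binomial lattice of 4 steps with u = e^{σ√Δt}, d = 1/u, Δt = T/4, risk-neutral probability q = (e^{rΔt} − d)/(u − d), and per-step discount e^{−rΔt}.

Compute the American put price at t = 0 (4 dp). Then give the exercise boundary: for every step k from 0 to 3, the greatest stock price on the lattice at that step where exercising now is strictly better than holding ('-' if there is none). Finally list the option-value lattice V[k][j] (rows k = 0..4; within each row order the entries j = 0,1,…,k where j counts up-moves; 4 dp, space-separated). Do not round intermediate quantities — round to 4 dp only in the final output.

Δt=0.35100, u=1.22316, d=0.81756, q=0.48116, disc=e^(-rΔt)=0.98744
k=4 terminal: V=max(K-S,0) → 60.3475 27.5535 0.0000 0.0000 0.0000
k=3: j=0 S=80.8536 intr=45.5964 cont=44.0086 V=45.5964[EX]; j=1 S=120.9658 intr=5.4842 cont=14.1163 V=14.1163[hold]; j=2 S=180.9781 intr=0.0000 cont=0.0000 V=0.0000[hold]; j=3 S=270.7629 intr=0.0000 cont=0.0000 V=0.0000[hold]  S*(3)=80.8536
k=2: j=0 S=98.8965 intr=27.5535 cont=30.0670 V=30.0670[hold]; j=1 S=147.9600 intr=0.0000 cont=7.2321 V=7.2321[hold]; j=2 S=221.3643 intr=0.0000 cont=0.0000 V=0.0000[hold]  S*(2)=-
k=1: j=0 S=120.9658 intr=5.4842 cont=18.8401 V=18.8401[hold]; j=1 S=180.9781 intr=0.0000 cont=3.7052 V=3.7052[hold]  S*(1)=-
k=0: j=0 S=147.9600 intr=0.0000 cont=11.4126 V=11.4126[hold]  S*(0)=-

price = 11.4126
boundary = - - - 80.8536
tree:
11.4126
18.8401 3.7052
30.0670 7.2321 0.0000
45.5964 14.1163 0.0000 0.0000
60.3475 27.5535 0.0000 0.0000 0.0000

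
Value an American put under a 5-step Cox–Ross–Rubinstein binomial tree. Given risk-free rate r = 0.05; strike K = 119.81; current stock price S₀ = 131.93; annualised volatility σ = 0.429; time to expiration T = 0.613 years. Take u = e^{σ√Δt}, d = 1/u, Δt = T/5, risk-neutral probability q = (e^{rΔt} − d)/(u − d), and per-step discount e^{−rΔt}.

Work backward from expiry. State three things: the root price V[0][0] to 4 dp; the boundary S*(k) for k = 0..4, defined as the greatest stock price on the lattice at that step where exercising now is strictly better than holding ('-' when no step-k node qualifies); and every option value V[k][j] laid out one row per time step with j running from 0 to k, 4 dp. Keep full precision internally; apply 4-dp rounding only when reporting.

Δt=0.12260, u=1.16208, d=0.86053, q=0.48291, disc=e^(-rΔt)=0.99389
k=5 terminal: V=max(K-S,0) → 57.5565 35.7410 6.2808 0.0000 0.0000 0.0000
k=4: j=0 S=72.3436 intr=47.4664 cont=46.7343 V=47.4664[EX]; j=1 S=97.6949 intr=22.1151 cont=21.3830 V=22.1151[EX]; j=2 S=131.9300 intr=0.0000 cont=3.2279 V=3.2279[hold]; j=3 S=178.1621 intr=0.0000 cont=0.0000 V=0.0000[hold]; j=4 S=240.5954 intr=0.0000 cont=0.0000 V=0.0000[hold]  S*(4)=97.6949
k=3: j=0 S=84.0690 intr=35.7410 cont=35.0088 V=35.7410[EX]; j=1 S=113.5292 intr=6.2808 cont=12.9149 V=12.9149[hold]; j=2 S=153.3132 intr=0.0000 cont=1.6589 V=1.6589[hold]; j=3 S=207.0386 intr=0.0000 cont=0.0000 V=0.0000[hold]  S*(3)=84.0690
k=2: j=0 S=97.6949 intr=22.1151 cont=24.5671 V=24.5671[hold]; j=1 S=131.9300 intr=0.0000 cont=7.4336 V=7.4336[hold]; j=2 S=178.1621 intr=0.0000 cont=0.8526 V=0.8526[hold]  S*(2)=-
k=1: j=0 S=113.5292 intr=6.2808 cont=16.1936 V=16.1936[hold]; j=1 S=153.3132 intr=0.0000 cont=4.2296 V=4.2296[hold]  S*(1)=-
k=0: j=0 S=131.9300 intr=0.0000 cont=10.3524 V=10.3524[hold]  S*(0)=-

price = 10.3524
boundary = - - - 84.0690 97.6949
tree:
10.3524
16.1936 4.2296
24.5671 7.4336 0.8526
35.7410 12.9149 1.6589 0.0000
47.4664 22.1151 3.2279 0.0000 0.0000
57.5565 35.7410 6.2808 0.0000 0.0000 0.0000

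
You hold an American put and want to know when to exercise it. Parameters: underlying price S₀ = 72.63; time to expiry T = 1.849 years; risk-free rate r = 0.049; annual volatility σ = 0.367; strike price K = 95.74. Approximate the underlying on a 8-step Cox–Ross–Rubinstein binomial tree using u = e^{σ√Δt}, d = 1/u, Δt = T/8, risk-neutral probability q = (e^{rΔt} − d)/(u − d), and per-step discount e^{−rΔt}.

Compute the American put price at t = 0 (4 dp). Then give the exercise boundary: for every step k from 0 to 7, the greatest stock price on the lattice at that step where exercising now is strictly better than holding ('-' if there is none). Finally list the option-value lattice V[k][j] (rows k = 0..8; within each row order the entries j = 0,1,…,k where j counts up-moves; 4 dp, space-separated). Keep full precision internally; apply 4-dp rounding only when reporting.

price = 26.5911
boundary = - - 51.0346 60.8822 51.0346 60.8822 51.0346 60.8822
tree:
26.5911
35.0493 18.3415
44.7054 25.7408 11.0097
52.9601 34.8578 16.7805 5.2147
59.8797 44.7054 24.7093 8.8572 1.5164
65.6801 52.9601 34.8578 14.6431 2.9961 0.0000
70.5422 59.8797 44.7054 23.2872 5.9198 0.0000 0.0000
74.6179 65.6801 52.9601 34.8578 11.6965 0.0000 0.0000 0.0000
78.0344 70.5422 59.8797 44.7054 23.1100 0.0000 0.0000 0.0000 0.0000

params: Δt=0.23112 u=1.19296 d=0.83825 q=0.48811 e^(-rΔt)=0.98874
t_8 payoffs: 78.0344 70.5422 59.8797 44.7054 23.1100 0.0000 0.0000 0.0000 0.0000
t_7: node(7,0) S=21.1221 payoff=74.6179 vs cont=73.5398 → 74.6179 [stop]  node(7,1) S=30.0599 payoff=65.6801 vs cont=64.6019 → 65.6801 [stop]  node(7,2) S=42.7799 payoff=52.9601 vs cont=51.8820 → 52.9601 [stop]  node(7,3) S=60.8822 payoff=34.8578 vs cont=33.7796 → 34.8578 [stop]  node(7,4) S=86.6446 payoff=9.0954 vs cont=11.6965 → 11.6965 [wait]  node(7,5) S=123.3084 payoff=0.0000 vs cont=0.0000 → 0.0000 [wait]  node(7,6) S=175.4866 payoff=0.0000 vs cont=0.0000 → 0.0000 [wait]  node(7,7) S=249.7441 payoff=0.0000 vs cont=0.0000 → 0.0000 [wait]  ⇒ S*(7)=60.8822
t_6: node(6,0) S=25.1978 payoff=70.5422 vs cont=69.4641 → 70.5422 [stop]  node(6,1) S=35.8603 payoff=59.8797 vs cont=58.8016 → 59.8797 [stop]  node(6,2) S=51.0346 payoff=44.7054 vs cont=43.6272 → 44.7054 [stop]  node(6,3) S=72.6300 payoff=23.1100 vs cont=23.2872 → 23.2872 [wait]  node(6,4) S=103.3635 payoff=0.0000 vs cont=5.9198 → 5.9198 [wait]  node(6,5) S=147.1019 payoff=0.0000 vs cont=0.0000 → 0.0000 [wait]  node(6,6) S=209.3484 payoff=0.0000 vs cont=0.0000 → 0.0000 [wait]  ⇒ S*(6)=51.0346
t_5: node(5,0) S=30.0599 payoff=65.6801 vs cont=64.6019 → 65.6801 [stop]  node(5,1) S=42.7799 payoff=52.9601 vs cont=51.8820 → 52.9601 [stop]  node(5,2) S=60.8822 payoff=34.8578 vs cont=33.8651 → 34.8578 [stop]  node(5,3) S=86.6446 payoff=9.0954 vs cont=14.6431 → 14.6431 [wait]  node(5,4) S=123.3084 payoff=0.0000 vs cont=2.9961 → 2.9961 [wait]  node(5,5) S=175.4866 payoff=0.0000 vs cont=0.0000 → 0.0000 [wait]  ⇒ S*(5)=60.8822
t_4: node(4,0) S=35.8603 payoff=59.8797 vs cont=58.8016 → 59.8797 [stop]  node(4,1) S=51.0346 payoff=44.7054 vs cont=43.6272 → 44.7054 [stop]  node(4,2) S=72.6300 payoff=23.1100 vs cont=24.7093 → 24.7093 [wait]  node(4,3) S=103.3635 payoff=0.0000 vs cont=8.8572 → 8.8572 [wait]  node(4,4) S=147.1019 payoff=0.0000 vs cont=1.5164 → 1.5164 [wait]  ⇒ S*(4)=51.0346
t_3: node(3,0) S=42.7799 payoff=52.9601 vs cont=51.8820 → 52.9601 [stop]  node(3,1) S=60.8822 payoff=34.8578 vs cont=34.5515 → 34.8578 [stop]  node(3,2) S=86.6446 payoff=9.0954 vs cont=16.7805 → 16.7805 [wait]  node(3,3) S=123.3084 payoff=0.0000 vs cont=5.2147 → 5.2147 [wait]  ⇒ S*(3)=60.8822
t_2: node(2,0) S=51.0346 payoff=44.7054 vs cont=43.6272 → 44.7054 [stop]  node(2,1) S=72.6300 payoff=23.1100 vs cont=25.7408 → 25.7408 [wait]  node(2,2) S=103.3635 payoff=0.0000 vs cont=11.0097 → 11.0097 [wait]  ⇒ S*(2)=51.0346
t_1: node(1,0) S=60.8822 payoff=34.8578 vs cont=35.0493 → 35.0493 [wait]  node(1,1) S=86.6446 payoff=9.0954 vs cont=18.3415 → 18.3415 [wait]  ⇒ S*(1)=-
t_0: node(0,0) S=72.6300 payoff=23.1100 vs cont=26.5911 → 26.5911 [wait]  ⇒ S*(0)=-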